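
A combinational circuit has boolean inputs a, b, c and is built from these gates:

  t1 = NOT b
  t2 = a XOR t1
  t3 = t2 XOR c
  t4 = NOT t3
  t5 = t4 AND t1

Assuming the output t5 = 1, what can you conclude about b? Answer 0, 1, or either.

t5 = t4 AND t1 must be 1, so both t4 = 1 and t1 = 1.
t4 = NOT t3 must be 1, so t3 = 0.
Every assignment with t5 = 1 has b = 0; there are 2 such assignment(s).
  a=0, b=0, c=1
  a=1, b=0, c=0

0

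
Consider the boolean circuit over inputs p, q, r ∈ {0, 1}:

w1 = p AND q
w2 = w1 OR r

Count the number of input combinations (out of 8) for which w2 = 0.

3

w2 = w1 OR r must be 0, so both w1 = 0 and r = 0.
w1 = p AND q must be 0, so at least one of p, q is 0.
Satisfying assignments:
  p=0, q=0, r=0
  p=0, q=1, r=0
  p=1, q=0, r=0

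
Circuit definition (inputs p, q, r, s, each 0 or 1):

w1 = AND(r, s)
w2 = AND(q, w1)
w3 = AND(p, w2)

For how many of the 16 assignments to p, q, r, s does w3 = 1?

w3 = AND(p, w2) must be 1, so both p = 1 and w2 = 1.
w2 = AND(q, w1) must be 1, so both q = 1 and w1 = 1.
w1 = AND(r, s) must be 1, so both r = 1 and s = 1.
Enumerating the 16 input combinations, 1 give w3 = 1 and 15 give w3 = 0.

1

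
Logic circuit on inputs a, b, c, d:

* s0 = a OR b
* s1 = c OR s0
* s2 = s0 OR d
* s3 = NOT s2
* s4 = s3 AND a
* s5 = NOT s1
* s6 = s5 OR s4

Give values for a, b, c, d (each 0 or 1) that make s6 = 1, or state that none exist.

s6 = s5 OR s4 must be 1, so at least one of s5, s4 is 1.
Check with a=0 b=0 c=0 d=1:
s0 = a OR b = 0 OR 0 = 0
s1 = c OR s0 = 0 OR 0 = 0
s2 = s0 OR d = 0 OR 1 = 1
s3 = NOT s2 = NOT 1 = 0
s4 = s3 AND a = 0 AND 0 = 0
s5 = NOT s1 = NOT 0 = 1
s6 = s5 OR s4 = 1 OR 0 = 1
So s6 = 1 as required.

a=0 b=0 c=0 d=1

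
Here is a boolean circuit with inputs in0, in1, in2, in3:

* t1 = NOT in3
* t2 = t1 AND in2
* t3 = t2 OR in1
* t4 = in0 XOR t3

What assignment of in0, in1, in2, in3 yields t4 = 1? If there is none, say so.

t4 = in0 XOR t3 must be 1, so in0 and t3 differ.
Check with in0=0 in1=1 in2=0 in3=1:
t1 = NOT in3 = NOT 1 = 0
t2 = t1 AND in2 = 0 AND 0 = 0
t3 = t2 OR in1 = 0 OR 1 = 1
t4 = in0 XOR t3 = 0 XOR 1 = 1
So t4 = 1 as required.

in0=0 in1=1 in2=0 in3=1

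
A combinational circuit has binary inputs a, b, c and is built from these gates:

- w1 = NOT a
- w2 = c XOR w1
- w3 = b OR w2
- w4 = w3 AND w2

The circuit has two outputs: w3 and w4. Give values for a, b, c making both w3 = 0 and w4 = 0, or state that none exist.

a=0, b=0, c=1

Check with a=0, b=0, c=1:
w1 = NOT a = NOT 0 = 1
w2 = c XOR w1 = 1 XOR 1 = 0
w3 = b OR w2 = 0 OR 0 = 0
w4 = w3 AND w2 = 0 AND 0 = 0
So w3 = 0 and w4 = 0.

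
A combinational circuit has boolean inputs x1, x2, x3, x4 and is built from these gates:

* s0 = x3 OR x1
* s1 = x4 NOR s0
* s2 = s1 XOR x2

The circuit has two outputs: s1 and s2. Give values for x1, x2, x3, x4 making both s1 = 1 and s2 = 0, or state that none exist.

x1=0, x2=1, x3=0, x4=0

Check with x1=0, x2=1, x3=0, x4=0:
s0 = x3 OR x1 = 0 OR 0 = 0
s1 = x4 NOR s0 = 0 NOR 0 = 1
s2 = s1 XOR x2 = 1 XOR 1 = 0
So s1 = 1 and s2 = 0.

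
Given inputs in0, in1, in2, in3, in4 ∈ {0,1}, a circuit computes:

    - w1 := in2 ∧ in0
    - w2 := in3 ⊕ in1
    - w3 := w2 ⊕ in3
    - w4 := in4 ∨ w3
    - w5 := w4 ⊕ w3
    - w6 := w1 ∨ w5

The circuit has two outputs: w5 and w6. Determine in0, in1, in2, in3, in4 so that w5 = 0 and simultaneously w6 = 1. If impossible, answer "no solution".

in0=1, in1=1, in2=1, in3=1, in4=0

Check with in0=1, in1=1, in2=1, in3=1, in4=0:
w1 = in2 ∧ in0 = 1 ∧ 1 = 1
w2 = in3 ⊕ in1 = 1 ⊕ 1 = 0
w3 = w2 ⊕ in3 = 0 ⊕ 1 = 1
w4 = in4 ∨ w3 = 0 ∨ 1 = 1
w5 = w4 ⊕ w3 = 1 ⊕ 1 = 0
w6 = w1 ∨ w5 = 1 ∨ 0 = 1
So w5 = 0 and w6 = 1.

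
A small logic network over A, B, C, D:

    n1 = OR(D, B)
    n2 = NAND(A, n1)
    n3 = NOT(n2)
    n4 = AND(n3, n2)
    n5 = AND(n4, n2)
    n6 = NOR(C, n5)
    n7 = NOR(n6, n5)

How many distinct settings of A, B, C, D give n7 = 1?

n7 = NOR(n6, n5) must be 1, so both n6 = 0 and n5 = 0.
Enumerating the 16 input combinations, 8 give n7 = 1 and 8 give n7 = 0.

8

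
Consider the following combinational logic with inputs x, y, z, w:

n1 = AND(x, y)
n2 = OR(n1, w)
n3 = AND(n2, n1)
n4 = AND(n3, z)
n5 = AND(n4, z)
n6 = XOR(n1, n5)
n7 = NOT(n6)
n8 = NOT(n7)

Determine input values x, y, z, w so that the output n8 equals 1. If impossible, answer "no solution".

x=1 y=1 z=0 w=0

n8 = NOT(n7) must be 1, so n7 = 0.
Check with x=1 y=1 z=0 w=0:
n1 = AND(x, y) = AND(1, 1) = 1
n2 = OR(n1, w) = OR(1, 0) = 1
n3 = AND(n2, n1) = AND(1, 1) = 1
n4 = AND(n3, z) = AND(1, 0) = 0
n5 = AND(n4, z) = AND(0, 0) = 0
n6 = XOR(n1, n5) = XOR(1, 0) = 1
n7 = NOT(n6) = NOT 1 = 0
n8 = NOT(n7) = NOT 0 = 1
So n8 = 1 as required.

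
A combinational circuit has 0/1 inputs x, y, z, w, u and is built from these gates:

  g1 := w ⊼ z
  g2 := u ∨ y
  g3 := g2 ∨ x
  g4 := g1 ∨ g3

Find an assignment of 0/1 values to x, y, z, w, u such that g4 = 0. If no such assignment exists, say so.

Check with x=0, y=0, z=1, w=1, u=0:
g1 = w ⊼ z = 1 ⊼ 1 = 0
g2 = u ∨ y = 0 ∨ 0 = 0
g3 = g2 ∨ x = 0 ∨ 0 = 0
g4 = g1 ∨ g3 = 0 ∨ 0 = 0
So g4 = 0 as required.

x=0, y=0, z=1, w=1, u=0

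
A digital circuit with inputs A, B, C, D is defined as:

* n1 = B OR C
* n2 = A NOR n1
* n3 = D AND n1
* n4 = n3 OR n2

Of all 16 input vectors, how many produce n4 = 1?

8

n4 = n3 OR n2 must be 1, so at least one of n3, n2 is 1.
Enumerating the 16 input combinations, 8 give n4 = 1 and 8 give n4 = 0.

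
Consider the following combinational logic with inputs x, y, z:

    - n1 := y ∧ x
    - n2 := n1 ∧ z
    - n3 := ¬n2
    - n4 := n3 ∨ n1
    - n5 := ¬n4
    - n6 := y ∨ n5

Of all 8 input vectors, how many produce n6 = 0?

n6 = y ∨ n5 must be 0, so both y = 0 and n5 = 0.
n5 = ¬n4 must be 0, so n4 = 1.
n4 = n3 ∨ n1 must be 1, so at least one of n3, n1 is 1.
Enumerating the 8 input combinations, 4 give n6 = 0 and 4 give n6 = 1.

4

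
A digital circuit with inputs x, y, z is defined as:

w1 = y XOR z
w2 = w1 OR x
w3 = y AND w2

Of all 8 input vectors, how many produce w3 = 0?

w3 = y AND w2 must be 0, so at least one of y, w2 is 0.
Satisfying assignments:
  x=0, y=0, z=0
  x=0, y=0, z=1
  x=0, y=1, z=1
  x=1, y=0, z=0
  x=1, y=0, z=1

5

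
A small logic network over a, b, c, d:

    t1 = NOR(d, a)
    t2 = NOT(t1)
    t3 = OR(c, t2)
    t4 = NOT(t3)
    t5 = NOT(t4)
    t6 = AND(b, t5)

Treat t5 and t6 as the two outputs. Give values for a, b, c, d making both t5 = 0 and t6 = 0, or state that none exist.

a=0, b=1, c=0, d=0

Check with a=0, b=1, c=0, d=0:
t1 = NOR(d, a) = NOR(0, 0) = 1
t2 = NOT(t1) = NOT 1 = 0
t3 = OR(c, t2) = OR(0, 0) = 0
t4 = NOT(t3) = NOT 0 = 1
t5 = NOT(t4) = NOT 1 = 0
t6 = AND(b, t5) = AND(1, 0) = 0
So t5 = 0 and t6 = 0.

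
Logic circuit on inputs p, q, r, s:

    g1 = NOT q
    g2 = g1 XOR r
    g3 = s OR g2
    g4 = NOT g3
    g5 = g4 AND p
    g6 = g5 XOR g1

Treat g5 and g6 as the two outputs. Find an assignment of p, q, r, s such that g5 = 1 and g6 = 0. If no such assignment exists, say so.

Check with p=1, q=0, r=1, s=0:
g1 = NOT q = NOT 0 = 1
g2 = g1 XOR r = 1 XOR 1 = 0
g3 = s OR g2 = 0 OR 0 = 0
g4 = NOT g3 = NOT 0 = 1
g5 = g4 AND p = 1 AND 1 = 1
g6 = g5 XOR g1 = 1 XOR 1 = 0
So g5 = 1 and g6 = 0.

p=1, q=0, r=1, s=0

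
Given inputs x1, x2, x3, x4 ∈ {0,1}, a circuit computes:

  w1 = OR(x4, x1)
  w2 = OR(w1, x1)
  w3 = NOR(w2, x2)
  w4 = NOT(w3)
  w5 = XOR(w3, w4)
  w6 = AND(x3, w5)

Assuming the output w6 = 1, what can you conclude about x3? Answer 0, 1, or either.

w6 = AND(x3, w5) must be 1, so both x3 = 1 and w5 = 1.
w5 = XOR(w3, w4) must be 1, so w3 and w4 differ.
Every assignment with w6 = 1 has x3 = 1; there are 8 such assignment(s).

1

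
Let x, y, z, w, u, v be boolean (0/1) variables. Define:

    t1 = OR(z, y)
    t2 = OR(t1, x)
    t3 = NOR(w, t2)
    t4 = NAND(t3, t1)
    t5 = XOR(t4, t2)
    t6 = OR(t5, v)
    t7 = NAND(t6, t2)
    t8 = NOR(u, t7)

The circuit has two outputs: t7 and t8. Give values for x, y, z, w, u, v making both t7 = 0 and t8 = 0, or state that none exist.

x=0 y=1 z=1 w=0 u=1 v=1

Check with x=0 y=1 z=1 w=0 u=1 v=1:
t1 = OR(z, y) = OR(1, 1) = 1
t2 = OR(t1, x) = OR(1, 0) = 1
t3 = NOR(w, t2) = NOR(0, 1) = 0
t4 = NAND(t3, t1) = NAND(0, 1) = 1
t5 = XOR(t4, t2) = XOR(1, 1) = 0
t6 = OR(t5, v) = OR(0, 1) = 1
t7 = NAND(t6, t2) = NAND(1, 1) = 0
t8 = NOR(u, t7) = NOR(1, 0) = 0
So t7 = 0 and t8 = 0.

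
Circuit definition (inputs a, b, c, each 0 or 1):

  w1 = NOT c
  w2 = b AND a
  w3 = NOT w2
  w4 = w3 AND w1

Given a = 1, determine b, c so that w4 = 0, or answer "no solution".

w4 = w3 AND w1 must be 0, so at least one of w3, w1 is 0.
Check with a = 1 and b=0, c=1:
w1 = NOT c = NOT 1 = 0
w2 = b AND a = 0 AND 1 = 0
w3 = NOT w2 = NOT 0 = 1
w4 = w3 AND w1 = 1 AND 0 = 0
So w4 = 0.

b=0, c=1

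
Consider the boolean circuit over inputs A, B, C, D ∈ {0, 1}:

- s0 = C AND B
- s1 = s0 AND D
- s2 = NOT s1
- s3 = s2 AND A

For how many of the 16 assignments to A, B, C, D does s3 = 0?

9

s3 = s2 AND A must be 0, so at least one of s2, A is 0.
Enumerating the 16 input combinations, 9 give s3 = 0 and 7 give s3 = 1.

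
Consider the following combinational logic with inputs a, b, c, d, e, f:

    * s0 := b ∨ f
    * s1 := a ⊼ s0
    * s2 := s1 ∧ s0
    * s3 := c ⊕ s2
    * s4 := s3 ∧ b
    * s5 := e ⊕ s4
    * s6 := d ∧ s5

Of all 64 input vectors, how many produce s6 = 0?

48

s6 = d ∧ s5 must be 0, so at least one of d, s5 is 0.
Enumerating the 64 input combinations, 48 give s6 = 0 and 16 give s6 = 1.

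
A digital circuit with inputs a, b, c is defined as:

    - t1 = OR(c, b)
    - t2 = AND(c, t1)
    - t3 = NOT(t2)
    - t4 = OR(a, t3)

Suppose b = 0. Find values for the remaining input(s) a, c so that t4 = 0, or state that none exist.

t4 = OR(a, t3) must be 0, so both a = 0 and t3 = 0.
t3 = NOT(t2) must be 0, so t2 = 1.
Check with b = 0 and a=0, c=1:
t1 = OR(c, b) = OR(1, 0) = 1
t2 = AND(c, t1) = AND(1, 1) = 1
t3 = NOT(t2) = NOT 1 = 0
t4 = OR(a, t3) = OR(0, 0) = 0
So t4 = 0.

a=0, c=1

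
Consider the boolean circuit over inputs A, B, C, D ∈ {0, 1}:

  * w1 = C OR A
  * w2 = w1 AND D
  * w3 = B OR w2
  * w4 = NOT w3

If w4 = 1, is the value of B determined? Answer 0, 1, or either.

0

w4 = NOT w3 must be 1, so w3 = 0.
w3 = B OR w2 must be 0, so both B = 0 and w2 = 0.
Every assignment with w4 = 1 has B = 0; there are 5 such assignment(s).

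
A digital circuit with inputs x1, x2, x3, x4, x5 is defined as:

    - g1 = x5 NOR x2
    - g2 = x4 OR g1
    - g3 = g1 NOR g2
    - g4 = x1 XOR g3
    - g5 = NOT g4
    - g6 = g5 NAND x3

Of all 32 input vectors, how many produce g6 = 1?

g6 = g5 NAND x3 must be 1, so at least one of g5, x3 is 0.
Enumerating the 32 input combinations, 24 give g6 = 1 and 8 give g6 = 0.

24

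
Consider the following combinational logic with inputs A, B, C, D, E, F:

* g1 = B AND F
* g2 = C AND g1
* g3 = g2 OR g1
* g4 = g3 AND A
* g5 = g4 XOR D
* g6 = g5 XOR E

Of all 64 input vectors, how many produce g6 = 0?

g6 = g5 XOR E must be 0, so g5 and E are equal.
Enumerating the 64 input combinations, 32 give g6 = 0 and 32 give g6 = 1.

32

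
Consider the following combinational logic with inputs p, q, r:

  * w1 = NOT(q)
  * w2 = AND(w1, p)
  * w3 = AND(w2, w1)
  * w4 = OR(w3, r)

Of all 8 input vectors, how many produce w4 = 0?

w4 = OR(w3, r) must be 0, so both w3 = 0 and r = 0.
Satisfying assignments:
  p=0, q=0, r=0
  p=0, q=1, r=0
  p=1, q=1, r=0

3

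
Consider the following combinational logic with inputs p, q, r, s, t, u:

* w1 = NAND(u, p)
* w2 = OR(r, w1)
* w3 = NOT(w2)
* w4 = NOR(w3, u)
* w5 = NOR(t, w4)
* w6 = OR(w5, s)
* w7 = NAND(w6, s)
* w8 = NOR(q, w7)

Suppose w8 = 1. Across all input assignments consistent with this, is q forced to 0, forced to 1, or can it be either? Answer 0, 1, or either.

0

w8 = NOR(q, w7) must be 1, so both q = 0 and w7 = 0.
Every assignment with w8 = 1 has q = 0; there are 16 such assignment(s).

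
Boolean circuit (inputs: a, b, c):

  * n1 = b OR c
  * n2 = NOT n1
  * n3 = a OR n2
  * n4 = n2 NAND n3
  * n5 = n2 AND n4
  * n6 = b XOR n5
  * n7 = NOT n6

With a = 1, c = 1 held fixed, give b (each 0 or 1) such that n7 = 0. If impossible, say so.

n7 = NOT n6 must be 0, so n6 = 1.
Check with a = 1, c = 1 and b=1:
n1 = b OR c = 1 OR 1 = 1
n2 = NOT n1 = NOT 1 = 0
n3 = a OR n2 = 1 OR 0 = 1
n4 = n2 NAND n3 = 0 NAND 1 = 1
n5 = n2 AND n4 = 0 AND 1 = 0
n6 = b XOR n5 = 1 XOR 0 = 1
n7 = NOT n6 = NOT 1 = 0
So n7 = 0.

b=1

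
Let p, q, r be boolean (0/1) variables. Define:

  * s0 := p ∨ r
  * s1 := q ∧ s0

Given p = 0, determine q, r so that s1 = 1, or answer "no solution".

q=1 r=1

s1 = q ∧ s0 must be 1, so both q = 1 and s0 = 1.
Check with p = 0 and q=1, r=1:
s0 = p ∨ r = 0 ∨ 1 = 1
s1 = q ∧ s0 = 1 ∧ 1 = 1
So s1 = 1.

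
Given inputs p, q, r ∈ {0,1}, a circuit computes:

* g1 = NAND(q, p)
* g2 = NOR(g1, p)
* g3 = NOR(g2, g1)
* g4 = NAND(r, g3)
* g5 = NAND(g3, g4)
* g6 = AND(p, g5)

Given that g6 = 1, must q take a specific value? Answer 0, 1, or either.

Both values of q occur among assignments with g6 = 1:
  q=0: p=1, q=0, r=0
  q=1: p=1, q=1, r=1

either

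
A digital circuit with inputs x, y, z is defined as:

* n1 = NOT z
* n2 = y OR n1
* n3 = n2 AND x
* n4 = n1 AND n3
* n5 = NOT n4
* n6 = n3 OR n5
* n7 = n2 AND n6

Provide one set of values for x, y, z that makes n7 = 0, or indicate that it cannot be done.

Check with x=0, y=0, z=1:
n1 = NOT z = NOT 1 = 0
n2 = y OR n1 = 0 OR 0 = 0
n3 = n2 AND x = 0 AND 0 = 0
n4 = n1 AND n3 = 0 AND 0 = 0
n5 = NOT n4 = NOT 0 = 1
n6 = n3 OR n5 = 0 OR 1 = 1
n7 = n2 AND n6 = 0 AND 1 = 0
So n7 = 0 as required.

x=0, y=0, z=1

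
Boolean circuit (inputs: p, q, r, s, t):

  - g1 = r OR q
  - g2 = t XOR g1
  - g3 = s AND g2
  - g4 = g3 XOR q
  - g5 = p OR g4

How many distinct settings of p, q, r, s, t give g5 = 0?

g5 = p OR g4 must be 0, so both p = 0 and g4 = 0.
g4 = g3 XOR q must be 0, so g3 and q are equal.
Enumerating the 32 input combinations, 8 give g5 = 0 and 24 give g5 = 1.

8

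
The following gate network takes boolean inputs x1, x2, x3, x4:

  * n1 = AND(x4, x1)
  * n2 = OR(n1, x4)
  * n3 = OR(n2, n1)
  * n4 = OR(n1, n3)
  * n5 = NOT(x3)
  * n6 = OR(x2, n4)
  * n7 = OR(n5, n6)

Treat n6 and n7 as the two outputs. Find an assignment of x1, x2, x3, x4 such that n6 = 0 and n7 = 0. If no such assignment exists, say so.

Check with x1=0 x2=0 x3=1 x4=0:
n1 = AND(x4, x1) = AND(0, 0) = 0
n2 = OR(n1, x4) = OR(0, 0) = 0
n3 = OR(n2, n1) = OR(0, 0) = 0
n4 = OR(n1, n3) = OR(0, 0) = 0
n5 = NOT(x3) = NOT 1 = 0
n6 = OR(x2, n4) = OR(0, 0) = 0
n7 = OR(n5, n6) = OR(0, 0) = 0
So n6 = 0 and n7 = 0.

x1=0 x2=0 x3=1 x4=0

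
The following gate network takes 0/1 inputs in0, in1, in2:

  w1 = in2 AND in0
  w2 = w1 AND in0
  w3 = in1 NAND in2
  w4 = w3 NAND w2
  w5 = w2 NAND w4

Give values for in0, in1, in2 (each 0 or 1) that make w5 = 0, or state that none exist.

w5 = w2 NAND w4 must be 0, so both w2 = 1 and w4 = 1.
Check with in0=1, in1=1, in2=1:
w1 = in2 AND in0 = 1 AND 1 = 1
w2 = w1 AND in0 = 1 AND 1 = 1
w3 = in1 NAND in2 = 1 NAND 1 = 0
w4 = w3 NAND w2 = 0 NAND 1 = 1
w5 = w2 NAND w4 = 1 NAND 1 = 0
So w5 = 0 as required.

in0=1, in1=1, in2=1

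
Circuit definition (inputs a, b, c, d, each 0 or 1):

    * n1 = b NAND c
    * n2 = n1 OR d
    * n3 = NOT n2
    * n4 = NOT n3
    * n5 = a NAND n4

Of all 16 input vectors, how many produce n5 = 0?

n5 = a NAND n4 must be 0, so both a = 1 and n4 = 1.
n4 = NOT n3 must be 1, so n3 = 0.
n3 = NOT n2 must be 0, so n2 = 1.
Enumerating the 16 input combinations, 7 give n5 = 0 and 9 give n5 = 1.

7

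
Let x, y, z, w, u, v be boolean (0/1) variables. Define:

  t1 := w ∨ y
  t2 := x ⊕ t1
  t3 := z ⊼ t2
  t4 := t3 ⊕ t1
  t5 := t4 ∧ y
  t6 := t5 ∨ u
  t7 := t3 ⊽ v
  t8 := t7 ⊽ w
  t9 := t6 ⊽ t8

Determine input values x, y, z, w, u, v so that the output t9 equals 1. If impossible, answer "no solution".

t9 = t6 ⊽ t8 must be 1, so both t6 = 0 and t8 = 0.
t6 = t5 ∨ u must be 0, so both t5 = 0 and u = 0.
t8 = t7 ⊽ w must be 0, so at least one of t7, w is 1.
Check with x=1 y=0 z=1 w=0 u=0 v=0:
t1 = w ∨ y = 0 ∨ 0 = 0
t2 = x ⊕ t1 = 1 ⊕ 0 = 1
t3 = z ⊼ t2 = 1 ⊼ 1 = 0
t4 = t3 ⊕ t1 = 0 ⊕ 0 = 0
t5 = t4 ∧ y = 0 ∧ 0 = 0
t6 = t5 ∨ u = 0 ∨ 0 = 0
t7 = t3 ⊽ v = 0 ⊽ 0 = 1
t8 = t7 ⊽ w = 1 ⊽ 0 = 0
t9 = t6 ⊽ t8 = 0 ⊽ 0 = 1
So t9 = 1 as required.

x=1 y=0 z=1 w=0 u=0 v=0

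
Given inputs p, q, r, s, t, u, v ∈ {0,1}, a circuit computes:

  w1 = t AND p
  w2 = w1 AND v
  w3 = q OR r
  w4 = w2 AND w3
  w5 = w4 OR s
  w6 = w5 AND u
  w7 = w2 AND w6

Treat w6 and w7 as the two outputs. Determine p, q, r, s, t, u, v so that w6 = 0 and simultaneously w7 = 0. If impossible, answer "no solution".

Check with p=1, q=1, r=1, s=0, t=1, u=0, v=0:
w1 = t AND p = 1 AND 1 = 1
w2 = w1 AND v = 1 AND 0 = 0
w3 = q OR r = 1 OR 1 = 1
w4 = w2 AND w3 = 0 AND 1 = 0
w5 = w4 OR s = 0 OR 0 = 0
w6 = w5 AND u = 0 AND 0 = 0
w7 = w2 AND w6 = 0 AND 0 = 0
So w6 = 0 and w7 = 0.

p=1, q=1, r=1, s=0, t=1, u=0, v=0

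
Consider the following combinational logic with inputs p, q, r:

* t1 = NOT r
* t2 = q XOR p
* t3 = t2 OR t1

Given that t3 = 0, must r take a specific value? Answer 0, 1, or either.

t3 = t2 OR t1 must be 0, so both t2 = 0 and t1 = 0.
t2 = q XOR p must be 0, so q and p are equal.
t1 = NOT r must be 0, so r = 1.
Every assignment with t3 = 0 has r = 1; there are 2 such assignment(s).
  p=0, q=0, r=1
  p=1, q=1, r=1

1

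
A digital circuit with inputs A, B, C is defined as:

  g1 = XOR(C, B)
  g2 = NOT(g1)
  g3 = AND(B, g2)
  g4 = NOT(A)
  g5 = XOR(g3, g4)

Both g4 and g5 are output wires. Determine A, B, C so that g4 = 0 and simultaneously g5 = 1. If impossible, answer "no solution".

Check with A=1, B=1, C=1:
g1 = XOR(C, B) = XOR(1, 1) = 0
g2 = NOT(g1) = NOT 0 = 1
g3 = AND(B, g2) = AND(1, 1) = 1
g4 = NOT(A) = NOT 1 = 0
g5 = XOR(g3, g4) = XOR(1, 0) = 1
So g4 = 0 and g5 = 1.

A=1, B=1, C=1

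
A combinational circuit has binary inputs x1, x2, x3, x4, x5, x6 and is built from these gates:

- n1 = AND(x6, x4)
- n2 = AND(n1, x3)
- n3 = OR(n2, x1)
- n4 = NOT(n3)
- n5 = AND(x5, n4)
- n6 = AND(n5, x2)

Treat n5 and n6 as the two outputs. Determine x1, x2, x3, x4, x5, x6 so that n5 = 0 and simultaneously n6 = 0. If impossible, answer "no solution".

Check with x1=1, x2=1, x3=0, x4=0, x5=0, x6=1:
n1 = AND(x6, x4) = AND(1, 0) = 0
n2 = AND(n1, x3) = AND(0, 0) = 0
n3 = OR(n2, x1) = OR(0, 1) = 1
n4 = NOT(n3) = NOT 1 = 0
n5 = AND(x5, n4) = AND(0, 0) = 0
n6 = AND(n5, x2) = AND(0, 1) = 0
So n5 = 0 and n6 = 0.

x1=1, x2=1, x3=0, x4=0, x5=0, x6=1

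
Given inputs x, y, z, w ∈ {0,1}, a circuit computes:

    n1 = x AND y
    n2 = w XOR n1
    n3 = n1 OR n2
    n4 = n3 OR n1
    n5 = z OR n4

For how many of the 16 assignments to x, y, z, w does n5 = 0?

3

n5 = z OR n4 must be 0, so both z = 0 and n4 = 0.
n4 = n3 OR n1 must be 0, so both n3 = 0 and n1 = 0.
n3 = n1 OR n2 must be 0, so both n1 = 0 and n2 = 0.
Satisfying assignments:
  x=0, y=0, z=0, w=0
  x=0, y=1, z=0, w=0
  x=1, y=0, z=0, w=0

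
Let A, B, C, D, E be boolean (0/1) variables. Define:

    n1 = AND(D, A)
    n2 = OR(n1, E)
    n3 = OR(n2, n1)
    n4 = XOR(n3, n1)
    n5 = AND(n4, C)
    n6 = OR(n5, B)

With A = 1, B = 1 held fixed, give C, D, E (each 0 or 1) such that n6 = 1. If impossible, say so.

C=1, D=0, E=0

n6 = OR(n5, B) must be 1, so at least one of n5, B is 1.
Check with A = 1, B = 1 and C=1, D=0, E=0:
n1 = AND(D, A) = AND(0, 1) = 0
n2 = OR(n1, E) = OR(0, 0) = 0
n3 = OR(n2, n1) = OR(0, 0) = 0
n4 = XOR(n3, n1) = XOR(0, 0) = 0
n5 = AND(n4, C) = AND(0, 1) = 0
n6 = OR(n5, B) = OR(0, 1) = 1
So n6 = 1.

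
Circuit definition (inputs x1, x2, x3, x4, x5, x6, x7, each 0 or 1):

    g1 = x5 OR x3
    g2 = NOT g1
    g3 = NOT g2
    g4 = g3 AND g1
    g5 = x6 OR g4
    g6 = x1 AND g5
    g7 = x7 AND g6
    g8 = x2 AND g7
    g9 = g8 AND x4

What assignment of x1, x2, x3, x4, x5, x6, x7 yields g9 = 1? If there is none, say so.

x1=1, x2=1, x3=0, x4=1, x5=1, x6=0, x7=1

g9 = g8 AND x4 must be 1, so both g8 = 1 and x4 = 1.
Check with x1=1, x2=1, x3=0, x4=1, x5=1, x6=0, x7=1:
g1 = x5 OR x3 = 1 OR 0 = 1
g2 = NOT g1 = NOT 1 = 0
g3 = NOT g2 = NOT 0 = 1
g4 = g3 AND g1 = 1 AND 1 = 1
g5 = x6 OR g4 = 0 OR 1 = 1
g6 = x1 AND g5 = 1 AND 1 = 1
g7 = x7 AND g6 = 1 AND 1 = 1
g8 = x2 AND g7 = 1 AND 1 = 1
g9 = g8 AND x4 = 1 AND 1 = 1
So g9 = 1 as required.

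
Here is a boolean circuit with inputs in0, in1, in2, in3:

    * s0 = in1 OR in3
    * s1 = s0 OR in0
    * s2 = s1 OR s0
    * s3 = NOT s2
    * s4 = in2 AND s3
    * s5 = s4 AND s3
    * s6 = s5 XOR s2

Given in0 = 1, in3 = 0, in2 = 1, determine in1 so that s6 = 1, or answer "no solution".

Check with in0 = 1, in3 = 0, in2 = 1 and in1=1:
s0 = in1 OR in3 = 1 OR 0 = 1
s1 = s0 OR in0 = 1 OR 1 = 1
s2 = s1 OR s0 = 1 OR 1 = 1
s3 = NOT s2 = NOT 1 = 0
s4 = in2 AND s3 = 1 AND 0 = 0
s5 = s4 AND s3 = 0 AND 0 = 0
s6 = s5 XOR s2 = 0 XOR 1 = 1
So s6 = 1.

in1=1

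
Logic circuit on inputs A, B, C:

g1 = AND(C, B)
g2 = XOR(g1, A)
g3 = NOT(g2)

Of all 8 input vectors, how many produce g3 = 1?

4

g3 = NOT(g2) must be 1, so g2 = 0.
g2 = XOR(g1, A) must be 0, so g1 and A are equal.
Satisfying assignments:
  A=0, B=0, C=0
  A=0, B=0, C=1
  A=0, B=1, C=0
  A=1, B=1, C=1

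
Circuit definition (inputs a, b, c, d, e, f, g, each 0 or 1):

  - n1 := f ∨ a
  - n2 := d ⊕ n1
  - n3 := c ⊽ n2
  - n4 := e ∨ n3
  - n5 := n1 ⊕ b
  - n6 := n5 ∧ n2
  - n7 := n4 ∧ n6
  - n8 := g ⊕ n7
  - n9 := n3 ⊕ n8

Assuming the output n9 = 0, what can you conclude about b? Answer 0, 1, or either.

either

Both values of b occur among assignments with n9 = 0:
  b=0: a=0, b=0, c=0, d=0, e=0, f=0, g=1
  b=1: a=0, b=1, c=0, d=0, e=0, f=0, g=1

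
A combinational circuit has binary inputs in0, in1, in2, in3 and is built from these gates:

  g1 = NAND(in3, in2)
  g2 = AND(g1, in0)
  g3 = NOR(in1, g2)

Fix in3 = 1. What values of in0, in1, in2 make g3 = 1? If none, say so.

in0=0, in1=0, in2=0

Check with in3 = 1 and in0=0, in1=0, in2=0:
g1 = NAND(in3, in2) = NAND(1, 0) = 1
g2 = AND(g1, in0) = AND(1, 0) = 0
g3 = NOR(in1, g2) = NOR(0, 0) = 1
So g3 = 1.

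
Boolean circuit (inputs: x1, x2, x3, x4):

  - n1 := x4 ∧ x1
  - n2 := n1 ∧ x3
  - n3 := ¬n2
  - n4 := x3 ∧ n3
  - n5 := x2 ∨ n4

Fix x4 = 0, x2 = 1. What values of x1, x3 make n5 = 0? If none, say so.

With x4 = 0, x2 = 1 fixed, none of the 4 settings of x1, x3 give n5 = 0.
For example, with x1=0, x3=1:
n1 = x4 ∧ x1 = 0 ∧ 0 = 0
n2 = n1 ∧ x3 = 0 ∧ 1 = 0
n3 = ¬n2 = ¬0 = 1
n4 = x3 ∧ n3 = 1 ∧ 1 = 1
n5 = x2 ∨ n4 = 1 ∨ 1 = 1
giving n5 = 1 ≠ 0.

no solution exists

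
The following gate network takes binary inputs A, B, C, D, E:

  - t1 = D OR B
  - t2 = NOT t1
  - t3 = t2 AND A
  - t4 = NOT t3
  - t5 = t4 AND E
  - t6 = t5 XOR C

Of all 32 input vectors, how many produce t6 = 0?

t6 = t5 XOR C must be 0, so t5 and C are equal.
Enumerating the 32 input combinations, 16 give t6 = 0 and 16 give t6 = 1.

16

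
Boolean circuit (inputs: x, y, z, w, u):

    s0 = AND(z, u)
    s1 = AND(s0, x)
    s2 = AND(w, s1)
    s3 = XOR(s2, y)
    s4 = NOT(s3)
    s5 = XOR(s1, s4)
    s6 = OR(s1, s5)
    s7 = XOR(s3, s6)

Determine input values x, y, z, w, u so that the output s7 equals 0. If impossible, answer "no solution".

x=1, y=0, z=1, w=1, u=1

s7 = XOR(s3, s6) must be 0, so s3 and s6 are equal.
Check with x=1, y=0, z=1, w=1, u=1:
s0 = AND(z, u) = AND(1, 1) = 1
s1 = AND(s0, x) = AND(1, 1) = 1
s2 = AND(w, s1) = AND(1, 1) = 1
s3 = XOR(s2, y) = XOR(1, 0) = 1
s4 = NOT(s3) = NOT 1 = 0
s5 = XOR(s1, s4) = XOR(1, 0) = 1
s6 = OR(s1, s5) = OR(1, 1) = 1
s7 = XOR(s3, s6) = XOR(1, 1) = 0
So s7 = 0 as required.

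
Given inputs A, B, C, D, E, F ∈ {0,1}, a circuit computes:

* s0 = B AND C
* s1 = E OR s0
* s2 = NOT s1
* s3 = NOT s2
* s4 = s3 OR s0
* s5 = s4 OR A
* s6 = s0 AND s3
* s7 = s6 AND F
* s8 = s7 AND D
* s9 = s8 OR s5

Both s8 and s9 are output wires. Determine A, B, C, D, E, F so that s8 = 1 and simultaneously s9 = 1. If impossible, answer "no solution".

Check with A=0, B=1, C=1, D=1, E=0, F=1:
s0 = B AND C = 1 AND 1 = 1
s1 = E OR s0 = 0 OR 1 = 1
s2 = NOT s1 = NOT 1 = 0
s3 = NOT s2 = NOT 0 = 1
s4 = s3 OR s0 = 1 OR 1 = 1
s5 = s4 OR A = 1 OR 0 = 1
s6 = s0 AND s3 = 1 AND 1 = 1
s7 = s6 AND F = 1 AND 1 = 1
s8 = s7 AND D = 1 AND 1 = 1
s9 = s8 OR s5 = 1 OR 1 = 1
So s8 = 1 and s9 = 1.

A=0, B=1, C=1, D=1, E=0, F=1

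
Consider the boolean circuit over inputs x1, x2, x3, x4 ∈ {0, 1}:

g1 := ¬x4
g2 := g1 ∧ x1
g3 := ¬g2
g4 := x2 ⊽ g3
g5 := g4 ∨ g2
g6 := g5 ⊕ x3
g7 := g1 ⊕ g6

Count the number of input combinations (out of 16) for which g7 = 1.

8

g7 = g1 ⊕ g6 must be 1, so g1 and g6 differ.
Enumerating the 16 input combinations, 8 give g7 = 1 and 8 give g7 = 0.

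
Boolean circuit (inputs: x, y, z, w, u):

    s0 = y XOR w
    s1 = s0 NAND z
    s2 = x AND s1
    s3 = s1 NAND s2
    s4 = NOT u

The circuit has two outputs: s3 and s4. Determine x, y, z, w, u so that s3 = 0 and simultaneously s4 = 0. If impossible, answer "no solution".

x=1, y=1, z=1, w=1, u=1

Check with x=1, y=1, z=1, w=1, u=1:
s0 = y XOR w = 1 XOR 1 = 0
s1 = s0 NAND z = 0 NAND 1 = 1
s2 = x AND s1 = 1 AND 1 = 1
s3 = s1 NAND s2 = 1 NAND 1 = 0
s4 = NOT u = NOT 1 = 0
So s3 = 0 and s4 = 0.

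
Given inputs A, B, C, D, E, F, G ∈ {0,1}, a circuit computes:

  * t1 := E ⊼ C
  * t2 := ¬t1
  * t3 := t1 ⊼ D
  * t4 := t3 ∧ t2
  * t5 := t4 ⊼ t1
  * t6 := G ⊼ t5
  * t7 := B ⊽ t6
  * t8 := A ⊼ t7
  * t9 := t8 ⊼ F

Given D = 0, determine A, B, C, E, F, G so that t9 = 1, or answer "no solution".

t9 = t8 ⊼ F must be 1, so at least one of t8, F is 0.
Check with D = 0 and A=1, B=0, C=0, E=1, F=0, G=0:
t1 = E ⊼ C = 1 ⊼ 0 = 1
t2 = ¬t1 = ¬1 = 0
t3 = t1 ⊼ D = 1 ⊼ 0 = 1
t4 = t3 ∧ t2 = 1 ∧ 0 = 0
t5 = t4 ⊼ t1 = 0 ⊼ 1 = 1
t6 = G ⊼ t5 = 0 ⊼ 1 = 1
t7 = B ⊽ t6 = 0 ⊽ 1 = 0
t8 = A ⊼ t7 = 1 ⊼ 0 = 1
t9 = t8 ⊼ F = 1 ⊼ 0 = 1
So t9 = 1.

A=1, B=0, C=0, E=1, F=0, G=0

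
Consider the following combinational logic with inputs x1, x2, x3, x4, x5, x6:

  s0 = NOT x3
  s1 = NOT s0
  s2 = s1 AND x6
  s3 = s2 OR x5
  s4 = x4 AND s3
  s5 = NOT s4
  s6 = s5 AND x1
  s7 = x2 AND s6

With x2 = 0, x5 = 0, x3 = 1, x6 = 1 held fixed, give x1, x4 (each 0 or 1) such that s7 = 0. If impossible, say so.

x1=1, x4=0

Check with x2 = 0, x5 = 0, x3 = 1, x6 = 1 and x1=1, x4=0:
s0 = NOT x3 = NOT 1 = 0
s1 = NOT s0 = NOT 0 = 1
s2 = s1 AND x6 = 1 AND 1 = 1
s3 = s2 OR x5 = 1 OR 0 = 1
s4 = x4 AND s3 = 0 AND 1 = 0
s5 = NOT s4 = NOT 0 = 1
s6 = s5 AND x1 = 1 AND 1 = 1
s7 = x2 AND s6 = 0 AND 1 = 0
So s7 = 0.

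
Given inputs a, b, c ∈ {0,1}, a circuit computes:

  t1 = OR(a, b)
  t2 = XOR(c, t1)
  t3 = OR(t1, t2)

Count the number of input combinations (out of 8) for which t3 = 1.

t3 = OR(t1, t2) must be 1, so at least one of t1, t2 is 1.
Enumerating the 8 input combinations, 7 give t3 = 1 and 1 give t3 = 0.

7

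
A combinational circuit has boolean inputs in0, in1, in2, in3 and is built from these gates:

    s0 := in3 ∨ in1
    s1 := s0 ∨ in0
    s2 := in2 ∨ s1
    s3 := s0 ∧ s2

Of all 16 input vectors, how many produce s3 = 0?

4

s3 = s0 ∧ s2 must be 0, so at least one of s0, s2 is 0.
Satisfying assignments:
  in0=0, in1=0, in2=0, in3=0
  in0=0, in1=0, in2=1, in3=0
  in0=1, in1=0, in2=0, in3=0
  in0=1, in1=0, in2=1, in3=0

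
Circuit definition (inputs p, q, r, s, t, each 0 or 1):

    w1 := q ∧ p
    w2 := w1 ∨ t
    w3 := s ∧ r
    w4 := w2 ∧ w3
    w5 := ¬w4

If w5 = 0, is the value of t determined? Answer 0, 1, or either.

Both values of t occur among assignments with w5 = 0:
  t=0: p=1, q=1, r=1, s=1, t=0
  t=1: p=0, q=0, r=1, s=1, t=1

either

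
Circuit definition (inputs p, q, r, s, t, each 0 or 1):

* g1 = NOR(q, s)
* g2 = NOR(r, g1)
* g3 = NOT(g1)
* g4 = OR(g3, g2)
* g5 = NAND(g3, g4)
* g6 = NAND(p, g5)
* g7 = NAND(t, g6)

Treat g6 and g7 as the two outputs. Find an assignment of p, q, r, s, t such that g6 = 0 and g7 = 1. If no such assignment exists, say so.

Check with p=1 q=0 r=0 s=0 t=1:
g1 = NOR(q, s) = NOR(0, 0) = 1
g2 = NOR(r, g1) = NOR(0, 1) = 0
g3 = NOT(g1) = NOT 1 = 0
g4 = OR(g3, g2) = OR(0, 0) = 0
g5 = NAND(g3, g4) = NAND(0, 0) = 1
g6 = NAND(p, g5) = NAND(1, 1) = 0
g7 = NAND(t, g6) = NAND(1, 0) = 1
So g6 = 0 and g7 = 1.

p=1 q=0 r=0 s=0 t=1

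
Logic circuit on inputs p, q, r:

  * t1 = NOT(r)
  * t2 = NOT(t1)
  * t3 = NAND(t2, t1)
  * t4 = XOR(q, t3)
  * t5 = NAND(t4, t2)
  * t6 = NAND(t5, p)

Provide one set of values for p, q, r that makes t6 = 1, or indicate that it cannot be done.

p=0, q=1, r=1

t6 = NAND(t5, p) must be 1, so at least one of t5, p is 0.
Check with p=0, q=1, r=1:
t1 = NOT(r) = NOT 1 = 0
t2 = NOT(t1) = NOT 0 = 1
t3 = NAND(t2, t1) = NAND(1, 0) = 1
t4 = XOR(q, t3) = XOR(1, 1) = 0
t5 = NAND(t4, t2) = NAND(0, 1) = 1
t6 = NAND(t5, p) = NAND(1, 0) = 1
So t6 = 1 as required.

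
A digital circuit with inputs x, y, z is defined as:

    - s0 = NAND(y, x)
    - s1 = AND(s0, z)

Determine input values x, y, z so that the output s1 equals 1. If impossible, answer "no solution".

x=1, y=0, z=1

Check with x=1, y=0, z=1:
s0 = NAND(y, x) = NAND(0, 1) = 1
s1 = AND(s0, z) = AND(1, 1) = 1
So s1 = 1 as required.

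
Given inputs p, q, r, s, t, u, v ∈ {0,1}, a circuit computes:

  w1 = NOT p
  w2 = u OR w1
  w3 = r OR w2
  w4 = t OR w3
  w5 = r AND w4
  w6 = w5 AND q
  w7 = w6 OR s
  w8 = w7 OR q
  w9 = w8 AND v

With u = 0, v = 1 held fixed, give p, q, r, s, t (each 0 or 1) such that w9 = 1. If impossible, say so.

p=1, q=0, r=1, s=1, t=0

w9 = w8 AND v must be 1, so both w8 = 1 and v = 1.
Check with u = 0, v = 1 and p=1, q=0, r=1, s=1, t=0:
w1 = NOT p = NOT 1 = 0
w2 = u OR w1 = 0 OR 0 = 0
w3 = r OR w2 = 1 OR 0 = 1
w4 = t OR w3 = 0 OR 1 = 1
w5 = r AND w4 = 1 AND 1 = 1
w6 = w5 AND q = 1 AND 0 = 0
w7 = w6 OR s = 0 OR 1 = 1
w8 = w7 OR q = 1 OR 0 = 1
w9 = w8 AND v = 1 AND 1 = 1
So w9 = 1.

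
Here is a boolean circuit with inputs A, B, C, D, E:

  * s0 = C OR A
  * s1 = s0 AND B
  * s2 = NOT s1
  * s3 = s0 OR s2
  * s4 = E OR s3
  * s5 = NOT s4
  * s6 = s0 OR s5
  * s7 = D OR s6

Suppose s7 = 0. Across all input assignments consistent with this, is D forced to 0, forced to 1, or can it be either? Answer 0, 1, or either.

s7 = D OR s6 must be 0, so both D = 0 and s6 = 0.
s6 = s0 OR s5 must be 0, so both s0 = 0 and s5 = 0.
Every assignment with s7 = 0 has D = 0; there are 4 such assignment(s).
  A=0, B=0, C=0, D=0, E=0
  A=0, B=0, C=0, D=0, E=1
  A=0, B=1, C=0, D=0, E=0
  A=0, B=1, C=0, D=0, E=1

0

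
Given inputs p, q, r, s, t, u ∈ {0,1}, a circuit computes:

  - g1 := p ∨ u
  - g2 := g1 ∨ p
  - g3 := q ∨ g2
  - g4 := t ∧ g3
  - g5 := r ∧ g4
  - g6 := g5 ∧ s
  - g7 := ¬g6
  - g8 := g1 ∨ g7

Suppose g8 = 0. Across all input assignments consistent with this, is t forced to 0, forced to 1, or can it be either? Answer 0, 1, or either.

1

g8 = g1 ∨ g7 must be 0, so both g1 = 0 and g7 = 0.
Every assignment with g8 = 0 has t = 1; there are 1 such assignment(s).
  p=0, q=1, r=1, s=1, t=1, u=0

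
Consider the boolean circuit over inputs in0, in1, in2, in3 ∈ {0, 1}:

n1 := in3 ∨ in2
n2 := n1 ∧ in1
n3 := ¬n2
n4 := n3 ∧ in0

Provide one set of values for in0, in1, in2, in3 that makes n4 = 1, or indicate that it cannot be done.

in0=1, in1=0, in2=1, in3=1

Check with in0=1, in1=0, in2=1, in3=1:
n1 = in3 ∨ in2 = 1 ∨ 1 = 1
n2 = n1 ∧ in1 = 1 ∧ 0 = 0
n3 = ¬n2 = ¬0 = 1
n4 = n3 ∧ in0 = 1 ∧ 1 = 1
So n4 = 1 as required.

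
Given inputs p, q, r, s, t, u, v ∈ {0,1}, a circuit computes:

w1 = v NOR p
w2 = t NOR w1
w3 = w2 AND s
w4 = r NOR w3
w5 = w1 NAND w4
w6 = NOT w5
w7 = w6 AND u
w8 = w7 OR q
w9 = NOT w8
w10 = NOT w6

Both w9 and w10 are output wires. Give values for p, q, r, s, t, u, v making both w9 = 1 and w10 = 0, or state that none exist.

p=0, q=0, r=0, s=0, t=0, u=0, v=0

Check with p=0, q=0, r=0, s=0, t=0, u=0, v=0:
w1 = v NOR p = 0 NOR 0 = 1
w2 = t NOR w1 = 0 NOR 1 = 0
w3 = w2 AND s = 0 AND 0 = 0
w4 = r NOR w3 = 0 NOR 0 = 1
w5 = w1 NAND w4 = 1 NAND 1 = 0
w6 = NOT w5 = NOT 0 = 1
w7 = w6 AND u = 1 AND 0 = 0
w8 = w7 OR q = 0 OR 0 = 0
w9 = NOT w8 = NOT 0 = 1
w10 = NOT w6 = NOT 1 = 0
So w9 = 1 and w10 = 0.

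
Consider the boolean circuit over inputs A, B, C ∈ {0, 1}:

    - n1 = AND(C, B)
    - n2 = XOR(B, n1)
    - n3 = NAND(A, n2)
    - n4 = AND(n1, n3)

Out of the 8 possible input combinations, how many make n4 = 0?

6

n4 = AND(n1, n3) must be 0, so at least one of n1, n3 is 0.
Enumerating the 8 input combinations, 6 give n4 = 0 and 2 give n4 = 1.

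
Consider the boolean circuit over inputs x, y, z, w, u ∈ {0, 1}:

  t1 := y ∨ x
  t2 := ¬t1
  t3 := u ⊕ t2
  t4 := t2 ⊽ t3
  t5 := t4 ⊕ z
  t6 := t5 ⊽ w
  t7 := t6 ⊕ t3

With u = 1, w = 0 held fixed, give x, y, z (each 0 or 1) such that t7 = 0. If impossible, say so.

x=0, y=0, z=1

t7 = t6 ⊕ t3 must be 0, so t6 and t3 are equal.
Check with u = 1, w = 0 and x=0, y=0, z=1:
t1 = y ∨ x = 0 ∨ 0 = 0
t2 = ¬t1 = ¬0 = 1
t3 = u ⊕ t2 = 1 ⊕ 1 = 0
t4 = t2 ⊽ t3 = 1 ⊽ 0 = 0
t5 = t4 ⊕ z = 0 ⊕ 1 = 1
t6 = t5 ⊽ w = 1 ⊽ 0 = 0
t7 = t6 ⊕ t3 = 0 ⊕ 0 = 0
So t7 = 0.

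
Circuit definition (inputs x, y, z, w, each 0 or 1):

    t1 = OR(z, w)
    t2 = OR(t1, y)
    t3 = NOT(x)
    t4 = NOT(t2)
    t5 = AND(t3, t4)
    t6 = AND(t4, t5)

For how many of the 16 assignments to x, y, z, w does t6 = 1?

t6 = AND(t4, t5) must be 1, so both t4 = 1 and t5 = 1.
t4 = NOT(t2) must be 1, so t2 = 0.
t5 = AND(t3, t4) must be 1, so both t3 = 1 and t4 = 1.
Satisfying assignments:
  x=0, y=0, z=0, w=0

1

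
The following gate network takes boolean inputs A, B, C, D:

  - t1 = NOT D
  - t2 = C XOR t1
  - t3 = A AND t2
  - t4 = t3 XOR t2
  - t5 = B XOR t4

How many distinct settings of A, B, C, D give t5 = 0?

8

t5 = B XOR t4 must be 0, so B and t4 are equal.
Enumerating the 16 input combinations, 8 give t5 = 0 and 8 give t5 = 1.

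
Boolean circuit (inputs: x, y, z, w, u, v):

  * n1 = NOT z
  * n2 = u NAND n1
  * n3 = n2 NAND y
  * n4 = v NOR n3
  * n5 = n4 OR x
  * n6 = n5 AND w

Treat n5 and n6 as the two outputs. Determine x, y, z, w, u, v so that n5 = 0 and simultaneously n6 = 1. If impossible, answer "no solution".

no solution exists

Across all 64 input combinations, none give both n5 = 0 and n6 = 1.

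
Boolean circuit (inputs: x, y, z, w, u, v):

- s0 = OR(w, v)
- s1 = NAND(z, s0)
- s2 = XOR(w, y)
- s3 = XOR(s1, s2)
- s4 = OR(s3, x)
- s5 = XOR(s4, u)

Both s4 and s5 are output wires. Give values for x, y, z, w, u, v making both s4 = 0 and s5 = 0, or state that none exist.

x=0 y=1 z=0 w=0 u=0 v=1

Check with x=0 y=1 z=0 w=0 u=0 v=1:
s0 = OR(w, v) = OR(0, 1) = 1
s1 = NAND(z, s0) = NAND(0, 1) = 1
s2 = XOR(w, y) = XOR(0, 1) = 1
s3 = XOR(s1, s2) = XOR(1, 1) = 0
s4 = OR(s3, x) = OR(0, 0) = 0
s5 = XOR(s4, u) = XOR(0, 0) = 0
So s4 = 0 and s5 = 0.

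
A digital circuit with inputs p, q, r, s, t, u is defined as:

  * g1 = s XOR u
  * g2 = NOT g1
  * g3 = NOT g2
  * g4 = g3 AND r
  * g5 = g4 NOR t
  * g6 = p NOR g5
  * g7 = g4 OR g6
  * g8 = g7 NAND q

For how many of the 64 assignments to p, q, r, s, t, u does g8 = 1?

g8 = g7 NAND q must be 1, so at least one of g7, q is 0.
Enumerating the 64 input combinations, 50 give g8 = 1 and 14 give g8 = 0.

50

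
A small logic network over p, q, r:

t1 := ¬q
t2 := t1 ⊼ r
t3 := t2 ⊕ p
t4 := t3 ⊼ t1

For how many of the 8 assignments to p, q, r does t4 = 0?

t4 = t3 ⊼ t1 must be 0, so both t3 = 1 and t1 = 1.
t3 = t2 ⊕ p must be 1, so t2 and p differ.
Enumerating the 8 input combinations, 2 give t4 = 0 and 6 give t4 = 1.

2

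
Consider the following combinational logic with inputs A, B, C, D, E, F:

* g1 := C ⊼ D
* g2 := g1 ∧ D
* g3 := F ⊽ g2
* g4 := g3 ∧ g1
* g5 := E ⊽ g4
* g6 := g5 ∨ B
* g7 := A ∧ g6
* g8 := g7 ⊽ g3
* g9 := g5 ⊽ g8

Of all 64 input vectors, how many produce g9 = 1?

25

g9 = g5 ⊽ g8 must be 1, so both g5 = 0 and g8 = 0.
g5 = E ⊽ g4 must be 0, so at least one of E, g4 is 1.
g8 = g7 ⊽ g3 must be 0, so at least one of g7, g3 is 1.
Enumerating the 64 input combinations, 25 give g9 = 1 and 39 give g9 = 0.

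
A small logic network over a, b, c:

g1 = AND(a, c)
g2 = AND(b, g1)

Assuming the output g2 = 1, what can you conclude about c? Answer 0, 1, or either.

g2 = AND(b, g1) must be 1, so both b = 1 and g1 = 1.
Every assignment with g2 = 1 has c = 1; there are 1 such assignment(s).
  a=1, b=1, c=1

1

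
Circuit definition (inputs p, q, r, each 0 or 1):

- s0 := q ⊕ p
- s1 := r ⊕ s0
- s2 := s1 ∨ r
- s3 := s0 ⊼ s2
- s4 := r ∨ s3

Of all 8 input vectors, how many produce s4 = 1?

6

s4 = r ∨ s3 must be 1, so at least one of r, s3 is 1.
Satisfying assignments:
  p=0, q=0, r=0
  p=0, q=0, r=1
  p=0, q=1, r=1
  p=1, q=0, r=1
  p=1, q=1, r=0
  p=1, q=1, r=1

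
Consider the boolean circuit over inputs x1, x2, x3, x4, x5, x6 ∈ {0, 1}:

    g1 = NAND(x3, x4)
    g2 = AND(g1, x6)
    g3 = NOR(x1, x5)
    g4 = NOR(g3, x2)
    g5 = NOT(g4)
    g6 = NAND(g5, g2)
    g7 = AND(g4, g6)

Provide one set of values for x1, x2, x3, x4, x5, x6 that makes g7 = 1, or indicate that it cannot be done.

g7 = AND(g4, g6) must be 1, so both g4 = 1 and g6 = 1.
g4 = NOR(g3, x2) must be 1, so both g3 = 0 and x2 = 0.
Check with x1=0, x2=0, x3=1, x4=1, x5=1, x6=1:
g1 = NAND(x3, x4) = NAND(1, 1) = 0
g2 = AND(g1, x6) = AND(0, 1) = 0
g3 = NOR(x1, x5) = NOR(0, 1) = 0
g4 = NOR(g3, x2) = NOR(0, 0) = 1
g5 = NOT(g4) = NOT 1 = 0
g6 = NAND(g5, g2) = NAND(0, 0) = 1
g7 = AND(g4, g6) = AND(1, 1) = 1
So g7 = 1 as required.

x1=0, x2=0, x3=1, x4=1, x5=1, x6=1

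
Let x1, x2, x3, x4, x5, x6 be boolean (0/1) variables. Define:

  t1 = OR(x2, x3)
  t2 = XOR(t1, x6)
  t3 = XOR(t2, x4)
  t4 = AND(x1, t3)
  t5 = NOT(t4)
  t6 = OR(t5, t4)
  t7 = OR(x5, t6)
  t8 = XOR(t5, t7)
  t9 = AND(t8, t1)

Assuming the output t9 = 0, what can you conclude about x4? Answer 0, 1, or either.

either

Both values of x4 occur among assignments with t9 = 0:
  x4=0: x1=0, x2=0, x3=0, x4=0, x5=0, x6=0
  x4=1: x1=0, x2=0, x3=0, x4=1, x5=0, x6=0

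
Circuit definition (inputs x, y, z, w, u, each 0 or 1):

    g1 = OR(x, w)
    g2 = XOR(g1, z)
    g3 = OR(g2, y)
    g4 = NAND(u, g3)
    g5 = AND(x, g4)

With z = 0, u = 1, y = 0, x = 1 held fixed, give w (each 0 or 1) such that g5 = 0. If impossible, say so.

w=1

g5 = AND(x, g4) must be 0, so at least one of x, g4 is 0.
Check with z = 0, u = 1, y = 0, x = 1 and w=1:
g1 = OR(x, w) = OR(1, 1) = 1
g2 = XOR(g1, z) = XOR(1, 0) = 1
g3 = OR(g2, y) = OR(1, 0) = 1
g4 = NAND(u, g3) = NAND(1, 1) = 0
g5 = AND(x, g4) = AND(1, 0) = 0
So g5 = 0.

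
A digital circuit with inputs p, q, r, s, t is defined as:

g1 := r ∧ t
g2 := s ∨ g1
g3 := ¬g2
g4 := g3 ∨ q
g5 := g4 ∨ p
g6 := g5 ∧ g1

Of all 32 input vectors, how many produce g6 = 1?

6

g6 = g5 ∧ g1 must be 1, so both g5 = 1 and g1 = 1.
g5 = g4 ∨ p must be 1, so at least one of g4, p is 1.
Satisfying assignments:
  p=0, q=1, r=1, s=0, t=1
  p=0, q=1, r=1, s=1, t=1
  p=1, q=0, r=1, s=0, t=1
  p=1, q=0, r=1, s=1, t=1
  p=1, q=1, r=1, s=0, t=1
  p=1, q=1, r=1, s=1, t=1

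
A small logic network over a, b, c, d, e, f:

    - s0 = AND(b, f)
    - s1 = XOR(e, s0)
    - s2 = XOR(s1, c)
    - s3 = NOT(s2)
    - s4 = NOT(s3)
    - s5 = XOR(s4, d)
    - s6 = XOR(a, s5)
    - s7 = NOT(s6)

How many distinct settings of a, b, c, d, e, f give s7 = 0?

s7 = NOT(s6) must be 0, so s6 = 1.
s6 = XOR(a, s5) must be 1, so a and s5 differ.
Enumerating the 64 input combinations, 32 give s7 = 0 and 32 give s7 = 1.

32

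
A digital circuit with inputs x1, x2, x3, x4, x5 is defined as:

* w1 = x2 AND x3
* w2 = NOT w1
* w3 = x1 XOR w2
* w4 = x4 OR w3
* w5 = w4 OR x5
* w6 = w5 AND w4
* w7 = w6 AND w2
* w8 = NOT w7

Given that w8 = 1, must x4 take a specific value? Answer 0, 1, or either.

Both values of x4 occur among assignments with w8 = 1:
  x4=0: x1=0, x2=1, x3=1, x4=0, x5=0
  x4=1: x1=0, x2=1, x3=1, x4=1, x5=0

either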